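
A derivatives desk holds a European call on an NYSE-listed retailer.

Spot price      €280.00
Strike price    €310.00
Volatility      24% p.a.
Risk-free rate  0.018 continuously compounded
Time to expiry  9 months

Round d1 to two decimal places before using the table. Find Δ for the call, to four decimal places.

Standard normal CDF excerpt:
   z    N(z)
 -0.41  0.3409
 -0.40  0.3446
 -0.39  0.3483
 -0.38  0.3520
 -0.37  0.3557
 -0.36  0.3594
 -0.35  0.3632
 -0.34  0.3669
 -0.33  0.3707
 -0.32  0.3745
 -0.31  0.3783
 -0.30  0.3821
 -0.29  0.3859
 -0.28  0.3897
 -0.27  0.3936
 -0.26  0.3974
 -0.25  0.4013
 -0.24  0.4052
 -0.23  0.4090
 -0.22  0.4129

T = 0.75;  σ√T = 0.2078
d₁ = [ln(280/310) + (0.018 + 0.24²/2)·0.75] / 0.2078 = [-0.1018 + 0.0351] / 0.2078 = -0.3208 ⇒ -0.32
N(d₁) = N(-0.32) = 0.3745
Δ_call = N(d₁) = 0.3745

0.3745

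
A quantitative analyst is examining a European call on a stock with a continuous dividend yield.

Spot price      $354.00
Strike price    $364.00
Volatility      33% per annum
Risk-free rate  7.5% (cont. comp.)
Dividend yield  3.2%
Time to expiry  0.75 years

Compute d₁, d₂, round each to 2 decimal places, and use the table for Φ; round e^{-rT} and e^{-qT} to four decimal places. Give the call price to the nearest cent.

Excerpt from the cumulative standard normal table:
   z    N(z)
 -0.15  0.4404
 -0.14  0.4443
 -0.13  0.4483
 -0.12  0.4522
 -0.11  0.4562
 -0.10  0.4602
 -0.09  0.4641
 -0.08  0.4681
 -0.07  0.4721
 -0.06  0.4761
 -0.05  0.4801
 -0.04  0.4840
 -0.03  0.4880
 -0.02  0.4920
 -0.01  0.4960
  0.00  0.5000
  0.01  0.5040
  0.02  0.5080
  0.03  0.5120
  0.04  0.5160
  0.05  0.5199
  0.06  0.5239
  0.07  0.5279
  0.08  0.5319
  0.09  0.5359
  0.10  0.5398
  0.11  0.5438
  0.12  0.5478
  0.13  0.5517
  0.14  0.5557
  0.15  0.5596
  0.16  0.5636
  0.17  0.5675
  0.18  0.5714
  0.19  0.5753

$40.53

σ√T = 0.33 × 0.8660 = 0.2858
d₁ = [ln(354/364) + (0.075 − 0.032 + 0.33²/2)·0.75] / 0.2858 = [-0.0279 + 0.0731] / 0.2858 = 0.1583 which rounds to 0.16
d₂ = d₁ − σ√T = 0.1583 − 0.2858 = -0.1275 which rounds to -0.13
exp(−qT) = exp(−0.032·0.75) = 0.9763;  exp(−rT) = exp(−0.075·0.75) = 0.9453
N(d₁) = N(0.16) = 0.5636;  N(d₂) = N(-0.13) = 0.4483
C = 354·0.9763·0.5636 − 364·0.9453·0.4483 = 194.7859 − 154.2552 = 40.5307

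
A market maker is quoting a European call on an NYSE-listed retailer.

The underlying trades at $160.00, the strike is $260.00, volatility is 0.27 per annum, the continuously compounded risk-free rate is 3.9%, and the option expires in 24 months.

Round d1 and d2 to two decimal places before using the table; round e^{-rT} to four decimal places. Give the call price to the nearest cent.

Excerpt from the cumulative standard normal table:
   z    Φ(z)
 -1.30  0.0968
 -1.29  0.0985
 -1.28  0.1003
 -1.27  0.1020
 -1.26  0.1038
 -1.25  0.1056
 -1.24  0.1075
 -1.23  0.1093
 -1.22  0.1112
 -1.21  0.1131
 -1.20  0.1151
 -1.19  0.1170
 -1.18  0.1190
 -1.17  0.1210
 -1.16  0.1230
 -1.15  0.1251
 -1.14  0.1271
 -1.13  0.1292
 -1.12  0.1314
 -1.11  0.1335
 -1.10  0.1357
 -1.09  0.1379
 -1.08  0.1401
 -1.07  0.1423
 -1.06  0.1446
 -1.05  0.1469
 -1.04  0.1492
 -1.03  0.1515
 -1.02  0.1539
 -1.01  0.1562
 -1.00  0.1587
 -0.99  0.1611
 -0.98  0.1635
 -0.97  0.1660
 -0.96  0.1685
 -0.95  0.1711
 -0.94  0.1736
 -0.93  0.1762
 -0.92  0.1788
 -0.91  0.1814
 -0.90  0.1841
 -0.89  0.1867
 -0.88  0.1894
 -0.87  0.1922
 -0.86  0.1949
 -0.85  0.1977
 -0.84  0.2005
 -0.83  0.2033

$5.34

σ√T = 0.27·√2 = 0.3818
d₁ = [ln(160/260) + (0.039 + ½·0.27²)·2] / (σ√T) = (-0.4855 + 0.1509) / 0.3818 = -0.8763 → -0.88
d₂ = -0.8763 − 0.3818 = -1.2581 → -1.26
e^(−rT) = e^(−0.039·2) = 0.9250
C = 160·N(-0.88) − 260·0.9250·N(-1.26) = 160·0.1894 − 260·0.9250·0.1038 = 30.3040 − 24.9639 = 5.3401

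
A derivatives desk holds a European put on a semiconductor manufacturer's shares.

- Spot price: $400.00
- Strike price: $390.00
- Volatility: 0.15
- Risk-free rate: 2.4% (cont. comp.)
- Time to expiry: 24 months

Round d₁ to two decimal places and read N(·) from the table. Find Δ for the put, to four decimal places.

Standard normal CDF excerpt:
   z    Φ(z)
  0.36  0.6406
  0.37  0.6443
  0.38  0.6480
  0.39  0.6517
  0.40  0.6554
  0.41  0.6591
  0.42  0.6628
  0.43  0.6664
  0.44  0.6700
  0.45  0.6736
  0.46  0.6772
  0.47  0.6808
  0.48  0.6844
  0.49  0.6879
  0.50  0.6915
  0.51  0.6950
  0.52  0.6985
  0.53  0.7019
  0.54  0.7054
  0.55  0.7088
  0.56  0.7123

σ√T = 0.15·√2 = 0.2121
d₁ = [ln(400/390) + (0.024 + 0.15²/2)·2] / 0.2121 = [0.0253 + 0.0705] / 0.2121 = 0.4517 which rounds to 0.45
N(d₁) = N(0.45) = 0.6736
Δ_put = N(d₁) − 1 = 0.6736 − 1 = -0.3264

-0.3264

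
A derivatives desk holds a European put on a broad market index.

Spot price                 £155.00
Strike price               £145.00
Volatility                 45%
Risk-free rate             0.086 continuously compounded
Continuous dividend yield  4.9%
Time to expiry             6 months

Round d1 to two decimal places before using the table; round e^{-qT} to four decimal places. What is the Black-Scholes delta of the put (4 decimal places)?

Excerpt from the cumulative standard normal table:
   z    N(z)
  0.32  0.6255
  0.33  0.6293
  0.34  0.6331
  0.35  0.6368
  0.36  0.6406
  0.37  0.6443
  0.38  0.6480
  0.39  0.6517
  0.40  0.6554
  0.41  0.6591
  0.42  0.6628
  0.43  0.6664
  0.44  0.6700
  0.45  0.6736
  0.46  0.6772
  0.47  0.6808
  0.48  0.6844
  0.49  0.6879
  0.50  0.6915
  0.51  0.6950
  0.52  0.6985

-0.3255

σ√T = 0.45 × 0.7071 = 0.3182
ln(S/K) + (r − q + σ²/2)T = ln(155/145) + (0.086 − 0.049 + 0.45²/2)·0.5 = 0.0667 + 0.0691 = 0.1358
d₁ = 0.1358 / 0.3182 = 0.4268 which rounds to 0.43
N(d₁) = N(0.43) = 0.6664
Δ_put = exp(−qT)·(N(d₁) − 1) = 0.9758·(0.6664 − 1) = -0.3255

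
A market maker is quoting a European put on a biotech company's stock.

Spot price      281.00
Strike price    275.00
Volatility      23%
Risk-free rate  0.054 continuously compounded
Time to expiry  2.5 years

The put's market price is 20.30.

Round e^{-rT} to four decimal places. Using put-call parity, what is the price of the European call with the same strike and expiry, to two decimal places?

e^(−rT) = e^(−0.054·2.5) = 0.8737
Put-call parity: C − P = S − K·e^(−rT) = 281 − 275·0.8737 = 281 − 240.2675 = 40.7325
C = P + (C − P) = 20.30 + (40.7325) = 61.0325

61.03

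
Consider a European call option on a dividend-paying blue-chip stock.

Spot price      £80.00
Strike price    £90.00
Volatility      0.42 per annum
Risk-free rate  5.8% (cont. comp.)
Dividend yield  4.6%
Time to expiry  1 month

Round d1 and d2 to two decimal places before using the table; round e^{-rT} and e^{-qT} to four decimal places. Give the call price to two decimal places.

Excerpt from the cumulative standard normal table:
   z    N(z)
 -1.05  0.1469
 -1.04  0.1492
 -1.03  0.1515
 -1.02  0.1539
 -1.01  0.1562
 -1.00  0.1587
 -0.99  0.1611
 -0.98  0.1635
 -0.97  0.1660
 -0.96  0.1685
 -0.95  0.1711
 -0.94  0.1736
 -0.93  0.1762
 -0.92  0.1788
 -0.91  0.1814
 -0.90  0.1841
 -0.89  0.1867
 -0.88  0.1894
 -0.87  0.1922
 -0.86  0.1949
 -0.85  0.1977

£0.89

σ√T = 0.42·√0.08333 = 0.1212
d₁ = [ln(80/90) + (0.058 − 0.046 + 0.42²/2)·0.08333] / 0.1212 = [-0.1178 + 0.0083] / 0.1212 = -0.9026 ⇒ -0.90
d₂ = d₁ − σ√T = -0.9026 − 0.1212 = -1.0238 ⇒ -1.02
e^(−qT) = e^(−0.046·0.08333) = 0.9962;  e^(−rT) = e^(−0.058·0.08333) = 0.9952
N(d₁) = N(-0.90) = 0.1841;  N(d₂) = N(-1.02) = 0.1539
C = 80·0.9962·0.1841 − 90·0.9952·0.1539 = 14.6720 − 13.7845 = 0.8875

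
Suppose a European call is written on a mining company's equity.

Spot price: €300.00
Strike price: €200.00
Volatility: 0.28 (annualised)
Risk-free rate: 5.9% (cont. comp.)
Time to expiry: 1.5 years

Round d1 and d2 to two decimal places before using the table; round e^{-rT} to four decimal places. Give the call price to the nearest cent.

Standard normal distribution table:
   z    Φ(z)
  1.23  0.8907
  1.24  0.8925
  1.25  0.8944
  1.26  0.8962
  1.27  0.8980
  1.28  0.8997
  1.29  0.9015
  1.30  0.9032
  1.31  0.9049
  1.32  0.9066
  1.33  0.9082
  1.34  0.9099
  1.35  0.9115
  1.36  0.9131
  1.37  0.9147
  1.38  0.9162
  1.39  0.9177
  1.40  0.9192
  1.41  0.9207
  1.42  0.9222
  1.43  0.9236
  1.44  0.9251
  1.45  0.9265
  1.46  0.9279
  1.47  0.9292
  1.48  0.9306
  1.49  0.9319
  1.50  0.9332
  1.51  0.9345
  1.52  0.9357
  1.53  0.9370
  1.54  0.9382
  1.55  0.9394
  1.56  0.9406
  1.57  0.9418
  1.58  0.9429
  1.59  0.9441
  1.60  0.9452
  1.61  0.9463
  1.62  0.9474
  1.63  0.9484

T = 1.5;  σ√T = 0.3429
d₁ = [ln(300/200) + (0.059 + ½·0.28²)·1.5] / (σ√T) = (0.4055 + 0.1473) / 0.3429 = 1.6119 → 1.61
d₂ = 1.6119 − 0.3429 = 1.2690 → 1.27
exp(−rT) = exp(−0.059·1.5) = 0.9153
N(d₁) = N(1.61) = 0.9463;  N(d₂) = N(1.27) = 0.8980
C = 300·0.9463 − 200·0.9153·0.8980 = 283.8900 − 164.3879 = 119.5021

€119.50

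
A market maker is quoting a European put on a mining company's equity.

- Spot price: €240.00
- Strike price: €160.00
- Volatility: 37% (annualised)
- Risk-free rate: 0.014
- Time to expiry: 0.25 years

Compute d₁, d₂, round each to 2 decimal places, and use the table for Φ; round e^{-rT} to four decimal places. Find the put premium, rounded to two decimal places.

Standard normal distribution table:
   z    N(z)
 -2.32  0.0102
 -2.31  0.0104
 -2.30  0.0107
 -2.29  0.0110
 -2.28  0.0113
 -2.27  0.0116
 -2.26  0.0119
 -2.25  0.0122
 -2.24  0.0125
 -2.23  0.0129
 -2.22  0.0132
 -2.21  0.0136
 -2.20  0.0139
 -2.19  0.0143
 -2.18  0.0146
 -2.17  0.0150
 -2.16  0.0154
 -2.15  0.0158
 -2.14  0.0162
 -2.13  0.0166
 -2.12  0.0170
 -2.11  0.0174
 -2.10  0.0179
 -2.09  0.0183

σ√T = 0.37·√0.25 = 0.1850
d₁ = [ln(240/160) + (0.014 + 0.37²/2)·0.25] / 0.1850 = [0.4055 + 0.0206] / 0.1850 = 2.3031 ⇒ 2.30
d₂ = d₁ − σ√T = 2.3031 − 0.1850 = 2.1181 ⇒ 2.12
e^(−rT) = e^(−0.014·0.25) = 0.9965
N(−d₂) = N(-2.12) = 0.0170;  N(−d₁) = N(-2.30) = 0.0107
P = 160·0.9965·0.0170 − 240·0.0107 = 2.7105 − 2.5680 = 0.1425

€0.14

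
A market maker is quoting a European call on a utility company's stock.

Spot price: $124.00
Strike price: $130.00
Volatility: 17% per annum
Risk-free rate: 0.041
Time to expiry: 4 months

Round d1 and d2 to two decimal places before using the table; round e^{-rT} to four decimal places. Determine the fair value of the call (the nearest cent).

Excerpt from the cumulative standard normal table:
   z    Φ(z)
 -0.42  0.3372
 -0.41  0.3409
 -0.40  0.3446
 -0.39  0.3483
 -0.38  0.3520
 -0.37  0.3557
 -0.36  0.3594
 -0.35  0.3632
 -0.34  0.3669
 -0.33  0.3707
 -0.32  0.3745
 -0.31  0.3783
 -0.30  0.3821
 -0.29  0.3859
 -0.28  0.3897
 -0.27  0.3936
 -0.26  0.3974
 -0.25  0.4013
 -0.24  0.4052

$3.19

σ√T = 0.17·√0.3333 = 0.0981
d₁ = [ln(124/130) + (0.041 + 0.17²/2)·0.3333] / 0.0981 = [-0.0473 + 0.0185] / 0.0981 = -0.2931 which rounds to -0.29
d₂ = d₁ − σ√T = -0.2931 − 0.0981 = -0.3913 which rounds to -0.39
e^(−rT) = e^(−0.041·0.3333) = 0.9864
N(d₁) = N(-0.29) = 0.3859;  N(d₂) = N(-0.39) = 0.3483
C = 124·0.3859 − 130·0.9864·0.3483 = 47.8516 − 44.6632 = 3.1884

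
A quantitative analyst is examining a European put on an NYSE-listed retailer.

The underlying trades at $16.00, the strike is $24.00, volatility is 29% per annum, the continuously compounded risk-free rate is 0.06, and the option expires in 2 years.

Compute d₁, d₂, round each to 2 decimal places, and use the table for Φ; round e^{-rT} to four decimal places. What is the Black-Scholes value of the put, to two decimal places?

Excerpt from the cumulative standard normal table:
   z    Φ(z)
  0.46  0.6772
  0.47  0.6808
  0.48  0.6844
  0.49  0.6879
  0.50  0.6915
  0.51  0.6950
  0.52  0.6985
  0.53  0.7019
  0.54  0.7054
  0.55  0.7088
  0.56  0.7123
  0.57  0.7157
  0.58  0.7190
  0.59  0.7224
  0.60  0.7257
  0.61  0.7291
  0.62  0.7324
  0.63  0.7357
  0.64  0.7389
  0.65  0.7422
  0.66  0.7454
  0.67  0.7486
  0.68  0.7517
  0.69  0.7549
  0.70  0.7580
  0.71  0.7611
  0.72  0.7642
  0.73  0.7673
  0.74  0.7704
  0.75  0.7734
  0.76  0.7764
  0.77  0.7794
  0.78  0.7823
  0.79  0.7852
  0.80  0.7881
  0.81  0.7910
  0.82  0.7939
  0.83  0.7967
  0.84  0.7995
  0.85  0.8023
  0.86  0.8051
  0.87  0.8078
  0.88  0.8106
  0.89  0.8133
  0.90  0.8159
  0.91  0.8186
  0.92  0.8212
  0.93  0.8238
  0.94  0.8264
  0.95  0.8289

$6.36

σ√T = 0.29 × 1.4142 = 0.4101
d₁ = [ln(16/24) + (0.06 + 0.29²/2)·2] / 0.4101 = [-0.4055 + 0.2041] / 0.4101 = -0.4910 ≈ -0.49
d₂ = d₁ − σ√T = -0.4910 − 0.4101 = -0.9011 ≈ -0.90
exp(−rT) = exp(−0.06·2) = 0.8869
P = 24·0.8869·N(0.90) − 16·N(0.49) = 24·0.8869·0.8159 − 16·0.6879 = 17.3669 − 11.0064 = 6.3605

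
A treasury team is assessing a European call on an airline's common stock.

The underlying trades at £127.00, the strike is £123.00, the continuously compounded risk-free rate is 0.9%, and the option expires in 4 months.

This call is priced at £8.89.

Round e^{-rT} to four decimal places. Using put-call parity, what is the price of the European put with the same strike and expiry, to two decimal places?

exp(−rT) = exp(−0.009·0.3333) = 0.9970
Put-call parity: C − P = S − K·e^(−rT) = 127 − 123·0.9970 = 127 − 122.6310 = 4.3690
P = C − (C − P) = 8.89 − (4.3690) = 4.5210

£4.52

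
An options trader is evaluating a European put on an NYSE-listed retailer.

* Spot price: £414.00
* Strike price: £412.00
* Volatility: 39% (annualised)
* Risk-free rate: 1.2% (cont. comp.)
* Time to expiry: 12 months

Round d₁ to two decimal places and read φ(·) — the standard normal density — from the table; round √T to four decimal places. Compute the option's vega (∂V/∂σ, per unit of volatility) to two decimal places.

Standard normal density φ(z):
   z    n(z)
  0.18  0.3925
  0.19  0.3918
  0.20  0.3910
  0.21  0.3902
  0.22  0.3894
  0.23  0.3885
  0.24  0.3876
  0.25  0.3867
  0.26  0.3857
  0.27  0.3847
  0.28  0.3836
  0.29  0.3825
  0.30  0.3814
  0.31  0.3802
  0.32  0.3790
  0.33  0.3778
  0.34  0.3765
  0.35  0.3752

160.47

σ√T = 0.39·√1 = 0.3900
d₁ = [ln(414/412) + (0.012 + 0.39²/2)·1] / 0.3900 = [0.0048 + 0.0881] / 0.3900 = 0.2382 ⇒ 0.24
√T = √1 = 1.0000
φ(d₁) = φ(0.24) = 0.3876
vega = S·φ(d₁)·√T = 414·0.3876·1.0000 = 160.4664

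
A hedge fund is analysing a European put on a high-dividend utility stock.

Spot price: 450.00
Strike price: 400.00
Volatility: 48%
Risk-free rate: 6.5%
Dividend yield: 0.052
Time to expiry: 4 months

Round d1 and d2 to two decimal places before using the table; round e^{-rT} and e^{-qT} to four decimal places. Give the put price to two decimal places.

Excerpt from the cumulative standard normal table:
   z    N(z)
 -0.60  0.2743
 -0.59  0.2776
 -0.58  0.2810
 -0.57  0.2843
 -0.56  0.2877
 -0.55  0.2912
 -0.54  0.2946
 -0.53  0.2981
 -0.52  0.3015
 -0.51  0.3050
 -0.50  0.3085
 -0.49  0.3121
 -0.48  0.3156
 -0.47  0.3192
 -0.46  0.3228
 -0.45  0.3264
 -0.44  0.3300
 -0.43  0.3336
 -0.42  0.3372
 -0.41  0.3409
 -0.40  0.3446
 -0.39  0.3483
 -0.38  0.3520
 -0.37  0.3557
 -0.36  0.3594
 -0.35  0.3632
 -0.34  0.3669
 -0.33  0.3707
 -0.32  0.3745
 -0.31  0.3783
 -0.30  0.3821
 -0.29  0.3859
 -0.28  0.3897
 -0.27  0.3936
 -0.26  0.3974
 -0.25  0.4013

σ√T = 0.48 × 0.5774 = 0.2771
d₁ = [ln(450/400) + (0.065 − 0.052 + ½·0.48²)·0.3333] / (σ√T) = (0.1178 + 0.0427) / 0.2771 = 0.5792 ⇒ 0.58
d₂ = 0.5792 − 0.2771 = 0.3021 ⇒ 0.30
e^(−qT) = e^(−0.052·0.3333) = 0.9828;  e^(−rT) = e^(−0.065·0.3333) = 0.9786
N(−d₂) = N(-0.30) = 0.3821;  N(−d₁) = N(-0.58) = 0.2810
P = 400·0.9786·0.3821 − 450·0.9828·0.2810 = 149.5692 − 124.2751 = 25.2942

25.29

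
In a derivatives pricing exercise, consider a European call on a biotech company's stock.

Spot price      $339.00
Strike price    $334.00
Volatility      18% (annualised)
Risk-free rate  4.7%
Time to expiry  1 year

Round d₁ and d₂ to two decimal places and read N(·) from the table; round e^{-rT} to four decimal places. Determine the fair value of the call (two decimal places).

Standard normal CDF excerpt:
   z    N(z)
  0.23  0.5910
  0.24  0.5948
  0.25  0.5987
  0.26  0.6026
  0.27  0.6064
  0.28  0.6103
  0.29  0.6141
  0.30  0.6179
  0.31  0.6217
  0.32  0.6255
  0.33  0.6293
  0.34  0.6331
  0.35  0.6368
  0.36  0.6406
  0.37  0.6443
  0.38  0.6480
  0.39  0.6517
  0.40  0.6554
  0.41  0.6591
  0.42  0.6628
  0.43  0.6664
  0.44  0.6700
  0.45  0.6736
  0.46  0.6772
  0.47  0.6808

T = 1;  σ√T = 0.1800
d₁ = [ln(339/334) + (0.047 + 0.18²/2)·1] / 0.1800 = [0.0149 + 0.0632] / 0.1800 = 0.4337 which rounds to 0.43
d₂ = d₁ − σ√T = 0.4337 − 0.1800 = 0.2537 which rounds to 0.25
exp(−rT) = exp(−0.047·1) = 0.9541
N(d₁) = N(0.43) = 0.6664;  N(d₂) = N(0.25) = 0.5987
C = 339·0.6664 − 334·0.9541·0.5987 = 225.9096 − 190.7874 = 35.1222

$35.12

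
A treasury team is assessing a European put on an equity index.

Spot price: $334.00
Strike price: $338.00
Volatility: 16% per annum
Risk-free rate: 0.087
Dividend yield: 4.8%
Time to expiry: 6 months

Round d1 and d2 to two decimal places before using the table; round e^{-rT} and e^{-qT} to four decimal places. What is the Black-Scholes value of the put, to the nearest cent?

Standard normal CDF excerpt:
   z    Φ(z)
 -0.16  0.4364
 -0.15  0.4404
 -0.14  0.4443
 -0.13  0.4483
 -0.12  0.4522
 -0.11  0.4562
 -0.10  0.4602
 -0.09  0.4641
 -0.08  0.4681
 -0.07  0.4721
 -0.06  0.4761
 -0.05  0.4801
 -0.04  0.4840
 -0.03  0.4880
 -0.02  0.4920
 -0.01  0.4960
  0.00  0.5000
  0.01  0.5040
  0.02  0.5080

$13.05

T = 0.5;  σ√T = 0.1131
d₁ = [ln(334/338) + (0.087 − 0.048 + 0.16²/2)·0.5] / 0.1131 = [-0.0119 + 0.0259] / 0.1131 = 0.1237 ≈ 0.12
d₂ = d₁ − σ√T = 0.1237 − 0.1131 = 0.0106 ≈ 0.01
e^(−qT) = e^(−0.048·0.5) = 0.9763;  e^(−rT) = e^(−0.087·0.5) = 0.9574
P = 338·0.9574·N(-0.01) − 334·0.9763·N(-0.12) = 338·0.9574·0.4960 − 334·0.9763·0.4522 = 160.5062 − 147.4553 = 13.0509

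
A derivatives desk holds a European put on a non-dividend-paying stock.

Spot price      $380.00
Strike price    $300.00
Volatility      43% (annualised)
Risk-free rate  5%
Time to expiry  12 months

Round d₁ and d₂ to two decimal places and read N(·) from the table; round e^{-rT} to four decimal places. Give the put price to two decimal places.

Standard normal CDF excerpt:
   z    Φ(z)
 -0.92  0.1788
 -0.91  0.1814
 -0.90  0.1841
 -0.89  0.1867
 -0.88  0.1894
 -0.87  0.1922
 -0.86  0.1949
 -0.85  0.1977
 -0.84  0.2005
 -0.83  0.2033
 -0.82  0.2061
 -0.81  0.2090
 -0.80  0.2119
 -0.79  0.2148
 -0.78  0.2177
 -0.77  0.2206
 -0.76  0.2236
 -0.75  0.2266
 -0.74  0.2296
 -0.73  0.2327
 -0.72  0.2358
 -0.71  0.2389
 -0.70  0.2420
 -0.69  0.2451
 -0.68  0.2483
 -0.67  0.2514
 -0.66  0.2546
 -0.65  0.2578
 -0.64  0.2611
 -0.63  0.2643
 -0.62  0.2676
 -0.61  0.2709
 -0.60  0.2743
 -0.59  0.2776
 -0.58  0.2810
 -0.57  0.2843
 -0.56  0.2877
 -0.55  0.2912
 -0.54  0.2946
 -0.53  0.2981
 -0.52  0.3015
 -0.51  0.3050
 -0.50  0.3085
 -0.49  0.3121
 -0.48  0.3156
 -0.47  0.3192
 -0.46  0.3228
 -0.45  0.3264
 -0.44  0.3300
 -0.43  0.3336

σ√T = 0.43 × 1.0000 = 0.4300
d₁ = [ln(380/300) + (0.05 + ½·0.43²)·1] / (σ√T) = (0.2364 + 0.1424) / 0.4300 = 0.8810 which rounds to 0.88
d₂ = 0.8810 − 0.4300 = 0.4510 which rounds to 0.45
exp(−rT) = exp(−0.05·1) = 0.9512
N(−d₂) = N(-0.45) = 0.3264;  N(−d₁) = N(-0.88) = 0.1894
P = 300·0.9512·0.3264 − 380·0.1894 = 93.1415 − 71.9720 = 21.1695

$21.17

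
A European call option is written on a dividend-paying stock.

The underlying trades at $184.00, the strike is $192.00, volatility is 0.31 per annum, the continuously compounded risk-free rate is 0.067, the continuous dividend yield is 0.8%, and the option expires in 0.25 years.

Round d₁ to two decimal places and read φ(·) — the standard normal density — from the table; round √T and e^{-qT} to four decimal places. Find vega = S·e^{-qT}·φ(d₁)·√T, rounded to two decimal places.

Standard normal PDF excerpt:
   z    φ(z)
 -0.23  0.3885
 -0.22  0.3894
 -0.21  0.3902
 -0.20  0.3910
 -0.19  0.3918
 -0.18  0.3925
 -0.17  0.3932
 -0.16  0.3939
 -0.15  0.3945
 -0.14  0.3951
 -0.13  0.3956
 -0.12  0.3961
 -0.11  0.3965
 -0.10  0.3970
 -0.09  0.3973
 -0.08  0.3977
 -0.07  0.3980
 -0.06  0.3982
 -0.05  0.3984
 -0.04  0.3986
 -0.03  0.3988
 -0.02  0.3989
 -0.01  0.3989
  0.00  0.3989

T = 0.25;  σ√T = 0.1550
d₁ = [ln(184/192) + (0.067 − 0.008 + 0.31²/2)·0.25] / 0.1550 = [-0.0426 + 0.0268] / 0.1550 = -0.1019 → -0.10
√T = √0.25 = 0.5000
φ(d₁) = φ(-0.10) = 0.3970
e^(−qT) = e^(−0.008·0.25) = 0.9980
vega = S·e^(−qT)·φ(d₁)·√T = 184·0.9980·0.3970·0.5000 = 36.4510
(Vega is the same for a European call and put with the same parameters.)

36.45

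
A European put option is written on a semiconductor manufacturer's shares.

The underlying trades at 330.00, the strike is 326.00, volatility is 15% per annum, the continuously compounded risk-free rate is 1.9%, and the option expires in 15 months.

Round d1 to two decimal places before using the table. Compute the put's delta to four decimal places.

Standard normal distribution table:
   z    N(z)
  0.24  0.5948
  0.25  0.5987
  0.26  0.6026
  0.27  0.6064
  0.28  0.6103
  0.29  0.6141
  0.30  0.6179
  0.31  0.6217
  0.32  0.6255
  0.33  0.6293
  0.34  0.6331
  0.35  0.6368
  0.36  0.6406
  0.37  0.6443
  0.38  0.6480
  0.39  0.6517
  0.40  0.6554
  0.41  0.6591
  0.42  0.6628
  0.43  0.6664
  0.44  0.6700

-0.3821

σ√T = 0.15·√1.25 = 0.1677
d₁ = [ln(330/326) + (0.019 + ½·0.15²)·1.25] / (σ√T) = (0.0122 + 0.0378) / 0.1677 = 0.2982 ≈ 0.30
N(d₁) = N(0.30) = 0.6179
Δ_put = N(d₁) − 1 = 0.6179 − 1 = -0.3821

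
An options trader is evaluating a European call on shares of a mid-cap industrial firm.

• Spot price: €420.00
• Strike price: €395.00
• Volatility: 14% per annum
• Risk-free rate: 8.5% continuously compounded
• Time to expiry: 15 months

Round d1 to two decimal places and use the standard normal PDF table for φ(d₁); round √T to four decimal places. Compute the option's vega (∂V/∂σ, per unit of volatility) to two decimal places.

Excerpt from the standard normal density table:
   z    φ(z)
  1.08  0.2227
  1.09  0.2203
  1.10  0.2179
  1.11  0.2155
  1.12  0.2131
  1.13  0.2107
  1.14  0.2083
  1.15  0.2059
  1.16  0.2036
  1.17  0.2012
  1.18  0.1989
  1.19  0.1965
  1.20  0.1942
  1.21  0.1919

96.68

σ√T = 0.14 × 1.1180 = 0.1565
d₁ = [ln(420/395) + (0.085 + ½·0.14²)·1.25] / (σ√T) = (0.0614 + 0.1185) / 0.1565 = 1.1491 → 1.15
√T = √1.25 = 1.1180
φ(d₁) = φ(1.15) = 0.2059
vega = S·φ(d₁)·√T = 420·0.2059·1.1180 = 96.6824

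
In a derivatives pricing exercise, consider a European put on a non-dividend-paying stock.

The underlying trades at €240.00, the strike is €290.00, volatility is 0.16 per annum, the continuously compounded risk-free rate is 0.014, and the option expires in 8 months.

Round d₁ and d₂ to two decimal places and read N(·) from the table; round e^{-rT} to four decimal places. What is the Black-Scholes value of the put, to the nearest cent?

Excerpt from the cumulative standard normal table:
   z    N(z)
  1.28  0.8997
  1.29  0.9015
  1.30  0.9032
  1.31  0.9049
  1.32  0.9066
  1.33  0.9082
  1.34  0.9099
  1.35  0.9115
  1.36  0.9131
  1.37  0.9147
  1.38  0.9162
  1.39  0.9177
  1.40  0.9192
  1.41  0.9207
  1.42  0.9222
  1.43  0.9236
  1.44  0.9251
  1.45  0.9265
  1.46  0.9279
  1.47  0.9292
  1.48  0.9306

€48.61

T = 0.6667;  σ√T = 0.1306
d₁ = [ln(240/290) + (0.014 + 0.16²/2)·0.6667] / 0.1306 = [-0.1892 + 0.0179] / 0.1306 = -1.3118 ≈ -1.31
d₂ = d₁ − σ√T = -1.3118 − 0.1306 = -1.4425 ≈ -1.44
e^(−rT) = e^(−0.014·0.6667) = 0.9907
P = 290·0.9907·N(1.44) − 240·N(1.31) = 290·0.9907·0.9251 − 240·0.9049 = 265.7840 − 217.1760 = 48.6080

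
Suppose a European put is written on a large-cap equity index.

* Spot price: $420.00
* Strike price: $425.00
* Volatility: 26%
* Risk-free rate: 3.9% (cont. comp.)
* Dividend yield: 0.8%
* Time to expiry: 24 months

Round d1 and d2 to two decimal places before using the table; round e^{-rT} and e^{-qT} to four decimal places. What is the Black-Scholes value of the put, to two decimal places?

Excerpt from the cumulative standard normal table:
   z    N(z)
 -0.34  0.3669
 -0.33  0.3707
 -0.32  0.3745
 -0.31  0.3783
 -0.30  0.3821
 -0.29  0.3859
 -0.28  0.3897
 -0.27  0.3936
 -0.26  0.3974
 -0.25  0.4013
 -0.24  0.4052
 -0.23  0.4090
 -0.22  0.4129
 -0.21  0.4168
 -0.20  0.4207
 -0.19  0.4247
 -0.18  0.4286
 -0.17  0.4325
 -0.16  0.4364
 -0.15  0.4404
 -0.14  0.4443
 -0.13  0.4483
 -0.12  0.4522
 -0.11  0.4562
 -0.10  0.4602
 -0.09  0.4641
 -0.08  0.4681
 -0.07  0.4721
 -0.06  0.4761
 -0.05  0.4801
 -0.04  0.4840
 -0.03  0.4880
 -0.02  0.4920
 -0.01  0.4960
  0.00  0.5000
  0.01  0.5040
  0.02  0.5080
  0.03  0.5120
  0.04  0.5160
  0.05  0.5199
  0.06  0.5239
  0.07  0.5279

$49.60

σ√T = 0.26·√2 = 0.3677
d₁ = [ln(420/425) + (0.039 − 0.008 + 0.26²/2)·2] / 0.3677 = [-0.0118 + 0.1296] / 0.3677 = 0.3203 which rounds to 0.32
d₂ = d₁ − σ√T = 0.3203 − 0.3677 = -0.0474 which rounds to -0.05
exp(−qT) = exp(−0.008·2) = 0.9841;  exp(−rT) = exp(−0.039·2) = 0.9250
N(−d₂) = N(0.05) = 0.5199;  N(−d₁) = N(-0.32) = 0.3745
P = 425·0.9250·0.5199 − 420·0.9841·0.3745 = 204.3857 − 154.7891 = 49.5966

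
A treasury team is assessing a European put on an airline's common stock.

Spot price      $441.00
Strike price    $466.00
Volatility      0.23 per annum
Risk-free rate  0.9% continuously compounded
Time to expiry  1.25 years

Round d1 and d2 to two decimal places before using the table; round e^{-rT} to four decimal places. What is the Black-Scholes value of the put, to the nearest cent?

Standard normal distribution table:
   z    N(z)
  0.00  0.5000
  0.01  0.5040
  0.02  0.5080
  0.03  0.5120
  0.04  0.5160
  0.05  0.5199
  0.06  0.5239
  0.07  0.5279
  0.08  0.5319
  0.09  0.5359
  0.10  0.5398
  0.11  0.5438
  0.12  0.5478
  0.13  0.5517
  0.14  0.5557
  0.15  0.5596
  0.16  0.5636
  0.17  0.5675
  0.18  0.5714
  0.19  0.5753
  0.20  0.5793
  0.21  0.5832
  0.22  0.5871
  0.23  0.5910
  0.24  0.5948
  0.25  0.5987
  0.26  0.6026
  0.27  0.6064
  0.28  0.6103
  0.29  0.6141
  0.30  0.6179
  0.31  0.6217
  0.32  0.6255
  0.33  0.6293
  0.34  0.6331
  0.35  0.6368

T = 1.25;  σ√T = 0.2571
d₁ = [ln(441/466) + (0.009 + 0.23²/2)·1.25] / 0.2571 = [-0.0551 + 0.0443] / 0.2571 = -0.0421 ≈ -0.04
d₂ = d₁ − σ√T = -0.0421 − 0.2571 = -0.2993 ≈ -0.30
exp(−rT) = exp(−0.009·1.25) = 0.9888
P = 466·0.9888·N(0.30) − 441·N(0.04) = 466·0.9888·0.6179 − 441·0.5160 = 284.7165 − 227.5560 = 57.1605

$57.16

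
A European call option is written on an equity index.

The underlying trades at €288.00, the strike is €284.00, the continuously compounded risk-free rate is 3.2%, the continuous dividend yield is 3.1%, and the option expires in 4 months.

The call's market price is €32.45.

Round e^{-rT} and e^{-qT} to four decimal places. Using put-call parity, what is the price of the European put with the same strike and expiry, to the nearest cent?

€28.41

exp(−qT) = exp(−0.031·0.3333) = 0.9897;  exp(−rT) = exp(−0.032·0.3333) = 0.9894
Put-call parity: C − P = S·e^(−qT) − K·e^(−rT) = 288·0.9897 − 284·0.9894 = 285.0336 − 280.9896 = 4.0440
P = C − (C − P) = 32.45 − (4.0440) = 28.4060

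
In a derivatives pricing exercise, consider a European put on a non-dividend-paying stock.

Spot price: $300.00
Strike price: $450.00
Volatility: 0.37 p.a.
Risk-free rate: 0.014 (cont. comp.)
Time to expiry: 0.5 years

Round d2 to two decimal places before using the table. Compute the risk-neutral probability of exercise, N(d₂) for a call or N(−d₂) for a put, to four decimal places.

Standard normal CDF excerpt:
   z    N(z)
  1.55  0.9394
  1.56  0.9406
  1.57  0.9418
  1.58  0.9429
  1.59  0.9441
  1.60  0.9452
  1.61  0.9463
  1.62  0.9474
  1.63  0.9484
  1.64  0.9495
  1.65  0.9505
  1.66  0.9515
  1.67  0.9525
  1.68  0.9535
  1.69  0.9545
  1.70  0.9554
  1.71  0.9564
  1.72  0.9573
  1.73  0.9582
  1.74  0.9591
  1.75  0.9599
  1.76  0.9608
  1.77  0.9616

σ√T = 0.37 × 0.7071 = 0.2616
ln(S/K) + (r + σ²/2)T = ln(300/450) + (0.014 + 0.37²/2)·0.5 = -0.4055 + 0.0412 = -0.3642
d₁ = -0.3642 / 0.2616 = -1.3922 ≈ -1.39
d₂ = d₁ − σ√T = -1.3922 − 0.2616 = -1.6538 ≈ -1.65
Risk-neutral Pr[S_T < K] = N(−d₂) = N(1.65) = 0.9505

0.9505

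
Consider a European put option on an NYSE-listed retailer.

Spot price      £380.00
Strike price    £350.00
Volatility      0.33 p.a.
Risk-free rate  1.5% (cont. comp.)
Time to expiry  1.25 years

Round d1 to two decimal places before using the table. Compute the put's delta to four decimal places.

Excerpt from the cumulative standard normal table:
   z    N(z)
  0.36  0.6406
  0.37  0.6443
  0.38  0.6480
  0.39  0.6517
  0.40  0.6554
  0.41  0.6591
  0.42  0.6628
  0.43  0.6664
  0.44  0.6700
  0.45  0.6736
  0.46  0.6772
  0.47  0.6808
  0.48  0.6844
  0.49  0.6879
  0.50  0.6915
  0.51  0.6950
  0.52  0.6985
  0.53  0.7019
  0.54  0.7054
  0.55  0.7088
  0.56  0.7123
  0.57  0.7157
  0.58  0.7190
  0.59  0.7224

-0.3228

σ√T = 0.33 × 1.1180 = 0.3690
d₁ = [ln(380/350) + (0.015 + 0.33²/2)·1.25] / 0.3690 = [0.0822 + 0.0868] / 0.3690 = 0.4582 → 0.46
N(d₁) = N(0.46) = 0.6772
Δ_put = N(d₁) − 1 = 0.6772 − 1 = -0.3228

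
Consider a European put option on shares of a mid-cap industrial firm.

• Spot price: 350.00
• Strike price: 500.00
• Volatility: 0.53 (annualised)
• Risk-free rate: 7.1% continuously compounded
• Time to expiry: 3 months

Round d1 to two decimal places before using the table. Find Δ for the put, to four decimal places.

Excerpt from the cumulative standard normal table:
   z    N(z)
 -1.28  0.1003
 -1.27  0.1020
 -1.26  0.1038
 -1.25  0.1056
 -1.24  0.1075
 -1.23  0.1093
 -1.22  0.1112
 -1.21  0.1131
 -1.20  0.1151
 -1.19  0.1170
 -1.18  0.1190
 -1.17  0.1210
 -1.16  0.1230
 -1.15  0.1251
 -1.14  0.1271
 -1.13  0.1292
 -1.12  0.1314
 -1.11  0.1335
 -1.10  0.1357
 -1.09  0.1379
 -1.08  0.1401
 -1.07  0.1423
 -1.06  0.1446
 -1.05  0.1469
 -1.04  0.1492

-0.8749

σ√T = 0.53·√0.25 = 0.2650
d₁ = [ln(350/500) + (0.071 + ½·0.53²)·0.25] / (σ√T) = (-0.3567 + 0.0529) / 0.2650 = -1.1465 ⇒ -1.15
N(d₁) = N(-1.15) = 0.1251
Δ_put = N(d₁) − 1 = 0.1251 − 1 = -0.8749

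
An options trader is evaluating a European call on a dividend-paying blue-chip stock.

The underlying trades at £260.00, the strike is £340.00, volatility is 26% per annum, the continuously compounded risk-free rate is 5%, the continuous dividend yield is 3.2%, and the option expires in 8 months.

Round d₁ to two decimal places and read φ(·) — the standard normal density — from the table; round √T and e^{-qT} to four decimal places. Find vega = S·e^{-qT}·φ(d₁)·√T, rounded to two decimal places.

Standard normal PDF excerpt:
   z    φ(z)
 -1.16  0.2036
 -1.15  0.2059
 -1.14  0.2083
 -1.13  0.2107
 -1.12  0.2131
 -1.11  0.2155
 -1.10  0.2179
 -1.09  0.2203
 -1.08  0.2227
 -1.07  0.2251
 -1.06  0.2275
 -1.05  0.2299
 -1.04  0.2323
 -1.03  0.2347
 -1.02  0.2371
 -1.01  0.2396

45.28

σ√T = 0.26 × 0.8165 = 0.2123
d₁ = [ln(260/340) + (0.05 − 0.032 + 0.26²/2)·0.6667] / 0.2123 = [-0.2683 + 0.0345] / 0.2123 = -1.1010 which rounds to -1.10
√T = √0.6667 = 0.8165
φ(d₁) = φ(-1.10) = 0.2179
e^(−qT) = e^(−0.032·0.6667) = 0.9789
vega = S·e^(−qT)·φ(d₁)·√T = 260·0.9789·0.2179·0.8165 = 45.2819
(Vega is the same for a European call and put with the same parameters.)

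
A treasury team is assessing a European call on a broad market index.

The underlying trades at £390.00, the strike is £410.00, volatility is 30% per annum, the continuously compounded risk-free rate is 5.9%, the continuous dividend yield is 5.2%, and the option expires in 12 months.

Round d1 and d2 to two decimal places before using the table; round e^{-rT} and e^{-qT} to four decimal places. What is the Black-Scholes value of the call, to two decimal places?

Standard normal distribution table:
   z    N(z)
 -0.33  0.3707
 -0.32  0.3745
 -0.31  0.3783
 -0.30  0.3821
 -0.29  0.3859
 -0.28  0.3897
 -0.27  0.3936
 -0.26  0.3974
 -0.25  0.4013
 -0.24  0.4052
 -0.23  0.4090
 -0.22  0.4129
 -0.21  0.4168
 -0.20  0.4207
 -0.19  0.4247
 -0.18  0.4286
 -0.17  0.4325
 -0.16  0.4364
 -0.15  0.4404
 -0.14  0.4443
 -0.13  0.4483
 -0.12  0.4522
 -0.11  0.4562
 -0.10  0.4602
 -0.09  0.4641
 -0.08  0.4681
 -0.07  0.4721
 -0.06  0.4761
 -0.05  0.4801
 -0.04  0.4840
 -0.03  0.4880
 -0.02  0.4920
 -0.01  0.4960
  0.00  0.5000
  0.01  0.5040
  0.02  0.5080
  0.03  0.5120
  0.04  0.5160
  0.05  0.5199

σ√T = 0.3 × 1.0000 = 0.3000
d₁ = [ln(390/410) + (0.059 − 0.052 + 0.3²/2)·1] / 0.3000 = [-0.0500 + 0.0520] / 0.3000 = 0.0066 ⇒ 0.01
d₂ = d₁ − σ√T = 0.0066 − 0.3000 = -0.2934 ⇒ -0.29
exp(−qT) = exp(−0.052·1) = 0.9493;  exp(−rT) = exp(−0.059·1) = 0.9427
N(d₁) = N(0.01) = 0.5040;  N(d₂) = N(-0.29) = 0.3859
C = 390·0.9493·0.5040 − 410·0.9427·0.3859 = 186.5944 − 149.1531 = 37.4414

£37.44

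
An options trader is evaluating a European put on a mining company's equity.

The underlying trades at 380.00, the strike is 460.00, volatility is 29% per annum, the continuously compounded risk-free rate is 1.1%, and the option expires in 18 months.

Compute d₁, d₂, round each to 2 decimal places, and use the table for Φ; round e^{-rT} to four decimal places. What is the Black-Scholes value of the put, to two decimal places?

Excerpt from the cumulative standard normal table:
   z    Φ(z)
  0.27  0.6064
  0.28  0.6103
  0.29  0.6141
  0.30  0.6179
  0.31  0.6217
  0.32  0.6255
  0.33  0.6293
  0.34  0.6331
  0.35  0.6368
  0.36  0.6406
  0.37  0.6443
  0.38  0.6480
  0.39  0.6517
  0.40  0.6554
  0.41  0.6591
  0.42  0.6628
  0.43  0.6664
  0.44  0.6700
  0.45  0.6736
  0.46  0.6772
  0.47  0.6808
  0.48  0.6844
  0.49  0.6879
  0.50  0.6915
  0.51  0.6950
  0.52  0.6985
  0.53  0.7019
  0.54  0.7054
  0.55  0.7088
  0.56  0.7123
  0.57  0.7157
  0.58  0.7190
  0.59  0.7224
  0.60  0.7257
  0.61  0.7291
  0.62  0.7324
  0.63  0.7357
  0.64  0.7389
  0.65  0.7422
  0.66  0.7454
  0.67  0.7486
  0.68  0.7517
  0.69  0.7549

102.46

σ√T = 0.29 × 1.2247 = 0.3552
d₁ = [ln(380/460) + (0.011 + 0.29²/2)·1.5] / 0.3552 = [-0.1911 + 0.0796] / 0.3552 = -0.3139 → -0.31
d₂ = d₁ − σ√T = -0.3139 − 0.3552 = -0.6690 → -0.67
exp(−rT) = exp(−0.011·1.5) = 0.9836
P = 460·0.9836·N(0.67) − 380·N(0.31) = 460·0.9836·0.7486 − 380·0.6217 = 338.7086 − 236.2460 = 102.4626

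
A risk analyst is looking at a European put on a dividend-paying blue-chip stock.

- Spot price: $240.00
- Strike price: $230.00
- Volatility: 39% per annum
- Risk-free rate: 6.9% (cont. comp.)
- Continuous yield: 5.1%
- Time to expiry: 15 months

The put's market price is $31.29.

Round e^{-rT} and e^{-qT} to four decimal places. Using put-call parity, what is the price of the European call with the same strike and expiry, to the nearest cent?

$45.46

e^(−qT) = e^(−0.051·1.25) = 0.9382;  e^(−rT) = e^(−0.069·1.25) = 0.9174
Put-call parity: C − P = S·e^(−qT) − K·e^(−rT) = 240·0.9382 − 230·0.9174 = 225.1680 − 211.0020 = 14.1660
C = P + (C − P) = 31.29 + (14.1660) = 45.4560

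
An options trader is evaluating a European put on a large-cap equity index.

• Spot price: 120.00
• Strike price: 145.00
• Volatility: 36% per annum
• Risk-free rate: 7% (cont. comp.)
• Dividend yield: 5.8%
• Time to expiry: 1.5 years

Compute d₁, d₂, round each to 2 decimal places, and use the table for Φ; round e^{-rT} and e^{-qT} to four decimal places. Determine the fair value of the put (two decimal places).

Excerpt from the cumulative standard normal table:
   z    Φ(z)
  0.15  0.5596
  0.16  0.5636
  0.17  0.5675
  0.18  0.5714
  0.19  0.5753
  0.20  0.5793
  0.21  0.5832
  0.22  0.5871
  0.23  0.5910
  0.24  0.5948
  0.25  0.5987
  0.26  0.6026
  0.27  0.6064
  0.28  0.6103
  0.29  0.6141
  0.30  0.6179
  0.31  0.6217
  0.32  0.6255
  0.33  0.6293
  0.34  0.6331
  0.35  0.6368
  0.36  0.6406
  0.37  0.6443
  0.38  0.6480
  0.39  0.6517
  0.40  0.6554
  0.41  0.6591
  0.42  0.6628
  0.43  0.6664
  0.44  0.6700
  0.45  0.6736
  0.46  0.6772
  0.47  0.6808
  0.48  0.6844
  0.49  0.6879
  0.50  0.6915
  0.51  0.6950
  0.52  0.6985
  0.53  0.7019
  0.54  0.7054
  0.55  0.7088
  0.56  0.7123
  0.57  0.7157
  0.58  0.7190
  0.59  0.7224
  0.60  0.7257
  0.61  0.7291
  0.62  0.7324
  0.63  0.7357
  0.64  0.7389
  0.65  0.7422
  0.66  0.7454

σ√T = 0.36 × 1.2247 = 0.4409
ln(S/K) + (r − q + σ²/2)T = ln(120/145) + (0.07 − 0.058 + 0.36²/2)·1.5 = -0.1892 + 0.1152 = -0.0740
d₁ = -0.0740 / 0.4409 = -0.1679 which rounds to -0.17
d₂ = d₁ − σ√T = -0.1679 − 0.4409 = -0.6088 which rounds to -0.61
e^(−qT) = e^(−0.058·1.5) = 0.9167;  e^(−rT) = e^(−0.07·1.5) = 0.9003
N(−d₂) = N(0.61) = 0.7291;  N(−d₁) = N(0.17) = 0.5675
P = 145·0.9003·0.7291 − 120·0.9167·0.5675 = 95.1793 − 62.4273 = 32.7520

32.75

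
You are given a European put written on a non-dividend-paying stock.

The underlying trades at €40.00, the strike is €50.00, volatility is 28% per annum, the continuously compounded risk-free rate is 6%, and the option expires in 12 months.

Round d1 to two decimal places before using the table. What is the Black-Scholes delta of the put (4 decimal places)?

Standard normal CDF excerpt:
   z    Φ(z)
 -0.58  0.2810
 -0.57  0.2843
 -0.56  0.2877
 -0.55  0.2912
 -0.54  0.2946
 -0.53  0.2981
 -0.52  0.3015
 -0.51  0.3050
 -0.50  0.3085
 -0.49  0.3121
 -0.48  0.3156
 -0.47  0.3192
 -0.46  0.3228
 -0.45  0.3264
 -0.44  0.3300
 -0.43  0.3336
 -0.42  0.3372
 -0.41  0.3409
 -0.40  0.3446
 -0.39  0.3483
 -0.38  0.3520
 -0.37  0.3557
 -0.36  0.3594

σ√T = 0.28 × 1.0000 = 0.2800
d₁ = [ln(40/50) + (0.06 + 0.28²/2)·1] / 0.2800 = [-0.2231 + 0.0992] / 0.2800 = -0.4427 → -0.44
N(d₁) = N(-0.44) = 0.3300
Δ_put = N(d₁) − 1 = 0.3300 − 1 = -0.6700

-0.6700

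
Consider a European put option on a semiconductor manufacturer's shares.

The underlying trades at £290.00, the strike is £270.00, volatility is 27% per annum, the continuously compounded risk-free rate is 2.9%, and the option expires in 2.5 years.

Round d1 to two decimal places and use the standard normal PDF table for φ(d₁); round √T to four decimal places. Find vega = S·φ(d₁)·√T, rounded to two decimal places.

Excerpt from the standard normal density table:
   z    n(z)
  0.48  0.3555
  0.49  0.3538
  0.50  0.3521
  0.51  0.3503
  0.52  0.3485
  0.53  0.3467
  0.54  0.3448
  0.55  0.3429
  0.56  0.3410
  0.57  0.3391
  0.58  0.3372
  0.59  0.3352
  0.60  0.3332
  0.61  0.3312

157.23

σ√T = 0.27 × 1.5811 = 0.4269
d₁ = [ln(290/270) + (0.029 + ½·0.27²)·2.5] / (σ√T) = (0.0715 + 0.1636) / 0.4269 = 0.5507 → 0.55
√T = √2.5 = 1.5811
φ(d₁) = φ(0.55) = 0.3429
vega = S·φ(d₁)·√T = 290·0.3429·1.5811 = 157.2262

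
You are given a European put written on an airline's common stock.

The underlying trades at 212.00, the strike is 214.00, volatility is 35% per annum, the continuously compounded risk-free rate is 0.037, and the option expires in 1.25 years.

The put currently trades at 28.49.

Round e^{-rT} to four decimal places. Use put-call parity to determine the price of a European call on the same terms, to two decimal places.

exp(−rT) = exp(−0.037·1.25) = 0.9548
Put-call parity: C − P = S − K·e^(−rT) = 212 − 214·0.9548 = 212 − 204.3272 = 7.6728
C = P + (C − P) = 28.49 + (7.6728) = 36.1628

36.16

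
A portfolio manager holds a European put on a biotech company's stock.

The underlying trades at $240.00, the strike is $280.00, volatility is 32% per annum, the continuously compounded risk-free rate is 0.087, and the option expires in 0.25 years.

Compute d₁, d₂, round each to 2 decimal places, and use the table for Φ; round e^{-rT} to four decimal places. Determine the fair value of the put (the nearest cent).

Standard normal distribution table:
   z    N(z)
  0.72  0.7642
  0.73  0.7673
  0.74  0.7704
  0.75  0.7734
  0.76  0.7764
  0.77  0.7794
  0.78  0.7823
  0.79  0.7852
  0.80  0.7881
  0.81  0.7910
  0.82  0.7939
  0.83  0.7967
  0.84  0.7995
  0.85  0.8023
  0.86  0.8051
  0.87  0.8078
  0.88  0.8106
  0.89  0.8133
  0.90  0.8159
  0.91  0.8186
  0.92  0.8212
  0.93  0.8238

σ√T = 0.32 × 0.5000 = 0.1600
d₁ = [ln(240/280) + (0.087 + ½·0.32²)·0.25] / (σ√T) = (-0.1542 + 0.0345) / 0.1600 = -0.7475 ⇒ -0.75
d₂ = -0.7475 − 0.1600 = -0.9075 ⇒ -0.91
e^(−rT) = e^(−0.087·0.25) = 0.9785
N(−d₂) = N(0.91) = 0.8186;  N(−d₁) = N(0.75) = 0.7734
P = 280·0.9785·0.8186 − 240·0.7734 = 224.2800 − 185.6160 = 38.6640

$38.66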